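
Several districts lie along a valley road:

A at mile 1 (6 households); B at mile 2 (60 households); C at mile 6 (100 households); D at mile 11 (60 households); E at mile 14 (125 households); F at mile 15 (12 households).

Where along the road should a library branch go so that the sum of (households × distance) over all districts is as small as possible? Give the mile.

For a sum of weighted absolute distances on a line, the optimum is the weighted median (not the mean). Total weight W = 363; half-weight = 181.5.
Sort by position and accumulate weight:
  mile 1 (A, w=6) → cum 6
  mile 2 (B, w=60) → cum 66
  mile 6 (C, w=100) → cum 166
  mile 11 (D, w=60) → cum 226  ≥ 181.5 → median here
  mile 14 (E, w=125) → cum 351
  mile 15 (F, w=12) → cum 363
Optimal location: mile 11.

x = 11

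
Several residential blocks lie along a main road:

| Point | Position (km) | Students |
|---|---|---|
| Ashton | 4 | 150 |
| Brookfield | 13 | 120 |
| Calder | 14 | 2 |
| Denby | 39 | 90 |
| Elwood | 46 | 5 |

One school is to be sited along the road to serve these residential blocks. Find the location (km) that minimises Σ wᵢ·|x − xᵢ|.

x = 13

For a sum of weighted absolute distances on a line, the optimum is the weighted median (not the mean). Total weight W = 367; half-weight = 183.5.
Sort by position and accumulate weight:
  km 4 (Ashton, w=150) → cum 150
  km 13 (Brookfield, w=120) → cum 270  ≥ 183.5 → median here
  km 14 (Calder, w=2) → cum 272
  km 39 (Denby, w=90) → cum 362
  km 46 (Elwood, w=5) → cum 367
Optimal location: km 13.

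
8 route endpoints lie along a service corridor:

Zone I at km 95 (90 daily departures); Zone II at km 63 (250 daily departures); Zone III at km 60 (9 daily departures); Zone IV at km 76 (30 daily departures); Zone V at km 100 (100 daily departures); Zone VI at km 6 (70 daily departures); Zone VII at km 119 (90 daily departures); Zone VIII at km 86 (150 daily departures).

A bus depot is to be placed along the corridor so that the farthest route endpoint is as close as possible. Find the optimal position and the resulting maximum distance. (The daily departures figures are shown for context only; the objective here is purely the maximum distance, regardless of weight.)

The 1-center on a line is the midpoint of the two extreme points: leftmost at 6, rightmost at 119.
Optimal location = (6 + 119)/2 = 62.5; maximum distance = (119 − 6)/2 = 56.5.

location 62.5, max distance 56.5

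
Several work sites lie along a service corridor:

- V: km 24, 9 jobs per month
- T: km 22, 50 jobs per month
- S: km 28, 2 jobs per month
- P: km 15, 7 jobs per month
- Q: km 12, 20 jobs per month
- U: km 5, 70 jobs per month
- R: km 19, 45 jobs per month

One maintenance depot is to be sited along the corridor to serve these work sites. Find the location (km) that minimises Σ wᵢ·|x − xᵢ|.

For a sum of weighted absolute distances on a line, the optimum is the weighted median (not the mean). Total weight W = 203; half-weight = 101.5.
Sort by position and accumulate weight:
  km 5 (U, w=70) → cum 70
  km 12 (Q, w=20) → cum 90
  km 15 (P, w=7) → cum 97
  km 19 (R, w=45) → cum 142  ≥ 101.5 → median here
  km 22 (T, w=50) → cum 192
  km 24 (V, w=9) → cum 201
  km 28 (S, w=2) → cum 203
Optimal location: km 19.

x = 19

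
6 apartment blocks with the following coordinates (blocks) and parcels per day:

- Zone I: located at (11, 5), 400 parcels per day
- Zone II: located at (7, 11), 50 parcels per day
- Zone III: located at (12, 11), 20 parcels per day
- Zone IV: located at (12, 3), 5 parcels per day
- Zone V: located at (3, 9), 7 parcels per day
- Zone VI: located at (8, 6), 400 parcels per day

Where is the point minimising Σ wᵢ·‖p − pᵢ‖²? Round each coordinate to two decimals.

(9.38, 5.95)

The minimiser of Σwᵢ‖p−pᵢ‖² is the weighted centroid p* = (Σwᵢpᵢ)/(Σwᵢ).
Σwᵢ = 882.
Σwᵢxᵢ = 400·11 + 50·7 + 20·12 + 5·12 + 7·3 + 400·8 = 8271.
Σwᵢyᵢ = 400·5 + 50·11 + 20·11 + 5·3 + 7·9 + 400·6 = 5248.
x* = 8271/882 = 9.38, y* = 5248/882 = 5.95.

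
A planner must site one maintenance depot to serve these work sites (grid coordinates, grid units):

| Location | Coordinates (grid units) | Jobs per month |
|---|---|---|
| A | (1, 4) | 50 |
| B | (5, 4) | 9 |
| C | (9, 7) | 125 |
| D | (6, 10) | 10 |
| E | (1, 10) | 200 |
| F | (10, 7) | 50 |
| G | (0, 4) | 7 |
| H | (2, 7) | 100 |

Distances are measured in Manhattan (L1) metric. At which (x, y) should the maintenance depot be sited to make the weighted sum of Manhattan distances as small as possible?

Manhattan distance separates: Σwᵢ(|x−xᵢ|+|y−yᵢ|) = Σwᵢ|x−xᵢ| + Σwᵢ|y−yᵢ|, so x and y are optimised independently as 1-D weighted medians.
Total weight W = 551; half = 275.5.
x-coordinate, sorted with cumulative weight:
  x=0 (G, w=7) cum 7
  x=1 (A, w=50) cum 57
  x=1 (E, w=200) cum 257
  x=2 (H, w=100) cum 357  ← median
  x=5 (B, w=9) cum 366
  x=6 (D, w=10) cum 376
  x=9 (C, w=125) cum 501
  x=10 (F, w=50) cum 551
⇒ x* = 2
y-coordinate, sorted with cumulative weight:
  y=4 (A, w=50) cum 50
  y=4 (B, w=9) cum 59
  y=4 (G, w=7) cum 66
  y=7 (C, w=125) cum 191
  y=7 (F, w=50) cum 241
  y=7 (H, w=100) cum 341  ← median
  y=10 (D, w=10) cum 351
  y=10 (E, w=200) cum 551
⇒ y* = 7

(2, 7)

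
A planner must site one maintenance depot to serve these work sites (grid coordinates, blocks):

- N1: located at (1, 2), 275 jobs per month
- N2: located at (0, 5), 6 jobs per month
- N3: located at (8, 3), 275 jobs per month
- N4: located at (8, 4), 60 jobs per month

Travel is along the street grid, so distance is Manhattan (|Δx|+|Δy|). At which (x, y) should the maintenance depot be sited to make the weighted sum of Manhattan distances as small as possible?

Manhattan distance separates: Σwᵢ(|x−xᵢ|+|y−yᵢ|) = Σwᵢ|x−xᵢ| + Σwᵢ|y−yᵢ|, so x and y are optimised independently as 1-D weighted medians.
Total weight W = 616; half = 308.
x-coordinate, sorted with cumulative weight:
  x=0 (N2, w=6) cum 6
  x=1 (N1, w=275) cum 281
  x=8 (N3, w=275) cum 556  ← median
  x=8 (N4, w=60) cum 616
⇒ x* = 8
y-coordinate, sorted with cumulative weight:
  y=2 (N1, w=275) cum 275
  y=3 (N3, w=275) cum 550  ← median
  y=4 (N4, w=60) cum 610
  y=5 (N2, w=6) cum 616
⇒ y* = 3

(8, 3)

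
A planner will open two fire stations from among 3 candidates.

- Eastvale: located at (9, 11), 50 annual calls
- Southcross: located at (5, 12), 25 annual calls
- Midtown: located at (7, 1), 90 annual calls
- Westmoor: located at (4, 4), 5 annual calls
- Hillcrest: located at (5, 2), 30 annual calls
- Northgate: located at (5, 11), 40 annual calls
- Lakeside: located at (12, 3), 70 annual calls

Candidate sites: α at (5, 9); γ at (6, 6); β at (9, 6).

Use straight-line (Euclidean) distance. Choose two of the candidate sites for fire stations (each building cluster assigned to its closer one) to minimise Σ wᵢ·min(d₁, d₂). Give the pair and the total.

Evaluate every pair (each demand assigned to the nearer of the two):
  {α, β}: total = 1355.5
  {α, γ}: total = 1444.9
  {γ, β}: total = 1499.8
Best pair: {α, β} with total 1355.5.

{α, β}, total 1355.5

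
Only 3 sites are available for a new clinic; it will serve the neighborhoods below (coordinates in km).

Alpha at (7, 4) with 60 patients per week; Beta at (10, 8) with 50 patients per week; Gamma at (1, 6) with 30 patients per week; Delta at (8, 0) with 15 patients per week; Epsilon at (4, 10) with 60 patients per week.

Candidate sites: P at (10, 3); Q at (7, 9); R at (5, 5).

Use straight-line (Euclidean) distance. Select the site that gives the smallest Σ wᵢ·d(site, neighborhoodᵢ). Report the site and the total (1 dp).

Total weighted distance at each candidate:
  P (10, 3): total = 1331.6
  Q (7, 9): total = 984.9
  R (5, 5): total = 942.8
Minimum is at R with total 942.8 km.

R, total 942.8 km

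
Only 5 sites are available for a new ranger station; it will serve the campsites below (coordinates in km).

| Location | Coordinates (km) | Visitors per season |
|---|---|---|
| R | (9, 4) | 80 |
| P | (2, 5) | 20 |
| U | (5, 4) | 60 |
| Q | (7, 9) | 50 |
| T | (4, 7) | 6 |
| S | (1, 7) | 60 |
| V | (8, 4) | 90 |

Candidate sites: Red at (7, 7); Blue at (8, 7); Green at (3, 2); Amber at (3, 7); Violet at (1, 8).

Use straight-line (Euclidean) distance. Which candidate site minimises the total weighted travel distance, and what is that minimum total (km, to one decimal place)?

Total weighted distance at each candidate:
  Red (7, 7): total = 1375.1
  Blue (8, 7): total = 1459.8
  Green (3, 2): total = 1980.4
  Amber (3, 7): total = 1672.1
  Violet (1, 8): total = 2226.9
Minimum is at Red with total 1375.1 km.

Red, total 1375.1 km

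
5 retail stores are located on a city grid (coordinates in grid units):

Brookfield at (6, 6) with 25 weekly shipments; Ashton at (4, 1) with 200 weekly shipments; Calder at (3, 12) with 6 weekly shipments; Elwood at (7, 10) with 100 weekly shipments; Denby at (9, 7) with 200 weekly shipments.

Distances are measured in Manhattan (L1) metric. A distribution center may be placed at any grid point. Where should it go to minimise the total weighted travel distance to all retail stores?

(7, 7)

Manhattan distance separates: Σwᵢ(|x−xᵢ|+|y−yᵢ|) = Σwᵢ|x−xᵢ| + Σwᵢ|y−yᵢ|, so x and y are optimised independently as 1-D weighted medians.
Total weight W = 531; half = 265.5.
x-coordinate, sorted with cumulative weight:
  x=3 (Calder, w=6) cum 6
  x=4 (Ashton, w=200) cum 206
  x=6 (Brookfield, w=25) cum 231
  x=7 (Elwood, w=100) cum 331  ← median
  x=9 (Denby, w=200) cum 531
⇒ x* = 7
y-coordinate, sorted with cumulative weight:
  y=1 (Ashton, w=200) cum 200
  y=6 (Brookfield, w=25) cum 225
  y=7 (Denby, w=200) cum 425  ← median
  y=10 (Elwood, w=100) cum 525
  y=12 (Calder, w=6) cum 531
⇒ y* = 7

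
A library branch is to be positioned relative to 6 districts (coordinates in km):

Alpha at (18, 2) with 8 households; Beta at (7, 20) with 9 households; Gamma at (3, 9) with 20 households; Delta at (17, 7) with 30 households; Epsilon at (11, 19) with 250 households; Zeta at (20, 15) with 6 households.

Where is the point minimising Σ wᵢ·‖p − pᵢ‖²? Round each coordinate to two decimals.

The minimiser of Σwᵢ‖p−pᵢ‖² is the weighted centroid p* = (Σwᵢpᵢ)/(Σwᵢ).
Σwᵢ = 323.
Σwᵢxᵢ = 8·18 + 9·7 + 20·3 + 30·17 + 250·11 + 6·20 = 3647.
Σwᵢyᵢ = 8·2 + 9·20 + 20·9 + 30·7 + 250·19 + 6·15 = 5426.
x* = 3647/323 = 11.29, y* = 5426/323 = 16.80.

(11.29, 16.80)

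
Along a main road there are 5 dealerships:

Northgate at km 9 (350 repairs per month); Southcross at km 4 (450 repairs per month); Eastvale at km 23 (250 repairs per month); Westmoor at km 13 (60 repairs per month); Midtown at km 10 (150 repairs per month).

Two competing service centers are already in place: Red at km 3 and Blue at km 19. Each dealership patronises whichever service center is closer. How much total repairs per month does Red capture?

The indifferent point is the midpoint (3+19)/2 = 11; dealerships left of it (closer to Red at 3) go to Red, those right go to Blue.
  Southcross at 4 (w=450) → Red
  Northgate at 9 (w=350) → Red
  Midtown at 10 (w=150) → Red
  Westmoor at 13 (w=60) → Blue
  Eastvale at 23 (w=250) → Blue
Red captures 950; Blue captures 310.

950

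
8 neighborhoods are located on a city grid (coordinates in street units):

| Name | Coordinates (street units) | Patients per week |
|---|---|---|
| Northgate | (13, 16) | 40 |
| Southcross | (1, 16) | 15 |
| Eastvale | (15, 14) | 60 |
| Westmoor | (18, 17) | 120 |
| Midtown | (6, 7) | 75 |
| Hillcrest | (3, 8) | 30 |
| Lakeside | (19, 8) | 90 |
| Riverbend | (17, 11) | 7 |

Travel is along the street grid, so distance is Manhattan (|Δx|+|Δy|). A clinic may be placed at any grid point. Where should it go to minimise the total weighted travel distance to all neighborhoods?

Manhattan distance separates: Σwᵢ(|x−xᵢ|+|y−yᵢ|) = Σwᵢ|x−xᵢ| + Σwᵢ|y−yᵢ|, so x and y are optimised independently as 1-D weighted medians.
Total weight W = 437; half = 218.5.
x-coordinate, sorted with cumulative weight:
  x=1 (Southcross, w=15) cum 15
  x=3 (Hillcrest, w=30) cum 45
  x=6 (Midtown, w=75) cum 120
  x=13 (Northgate, w=40) cum 160
  x=15 (Eastvale, w=60) cum 220  ← median
  x=17 (Riverbend, w=7) cum 227
  x=18 (Westmoor, w=120) cum 347
  x=19 (Lakeside, w=90) cum 437
⇒ x* = 15
y-coordinate, sorted with cumulative weight:
  y=7 (Midtown, w=75) cum 75
  y=8 (Hillcrest, w=30) cum 105
  y=8 (Lakeside, w=90) cum 195
  y=11 (Riverbend, w=7) cum 202
  y=14 (Eastvale, w=60) cum 262  ← median
  y=16 (Northgate, w=40) cum 302
  y=16 (Southcross, w=15) cum 317
  y=17 (Westmoor, w=120) cum 437
⇒ y* = 14

(15, 14)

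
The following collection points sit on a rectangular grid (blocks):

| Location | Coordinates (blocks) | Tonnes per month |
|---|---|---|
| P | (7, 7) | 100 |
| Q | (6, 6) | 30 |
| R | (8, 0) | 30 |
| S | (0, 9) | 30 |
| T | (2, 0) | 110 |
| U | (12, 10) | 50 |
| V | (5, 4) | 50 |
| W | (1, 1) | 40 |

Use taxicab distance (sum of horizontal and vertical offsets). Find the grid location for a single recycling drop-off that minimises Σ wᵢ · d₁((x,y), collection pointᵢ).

Manhattan distance separates: Σwᵢ(|x−xᵢ|+|y−yᵢ|) = Σwᵢ|x−xᵢ| + Σwᵢ|y−yᵢ|, so x and y are optimised independently as 1-D weighted medians.
Total weight W = 440; half = 220.
x-coordinate, sorted with cumulative weight:
  x=0 (S, w=30) cum 30
  x=1 (W, w=40) cum 70
  x=2 (T, w=110) cum 180
  x=5 (V, w=50) cum 230  ← median
  x=6 (Q, w=30) cum 260
  x=7 (P, w=100) cum 360
  x=8 (R, w=30) cum 390
  x=12 (U, w=50) cum 440
⇒ x* = 5
y-coordinate, sorted with cumulative weight:
  y=0 (R, w=30) cum 30
  y=0 (T, w=110) cum 140
  y=1 (W, w=40) cum 180
  y=4 (V, w=50) cum 230  ← median
  y=6 (Q, w=30) cum 260
  y=7 (P, w=100) cum 360
  y=9 (S, w=30) cum 390
  y=10 (U, w=50) cum 440
⇒ y* = 4

(5, 4)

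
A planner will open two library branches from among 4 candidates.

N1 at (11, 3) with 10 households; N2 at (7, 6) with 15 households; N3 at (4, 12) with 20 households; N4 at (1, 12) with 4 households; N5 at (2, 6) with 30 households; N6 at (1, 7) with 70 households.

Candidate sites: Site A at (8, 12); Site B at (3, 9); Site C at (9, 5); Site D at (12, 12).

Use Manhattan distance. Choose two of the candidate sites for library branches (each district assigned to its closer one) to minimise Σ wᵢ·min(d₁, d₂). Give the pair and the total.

{Site B, Site C}, total 585

Evaluate every pair (each demand assigned to the nearer of the two):
  {Site B, Site C}: total = 585
  {Site B, Site D}: total = 705
  {Site A, Site B}: total = 725
  {Site A, Site C}: total = 1133
  {Site C, Site D}: total = 1229
  {Site A, Site D}: total = 1513
Best pair: {Site B, Site C} with total 585.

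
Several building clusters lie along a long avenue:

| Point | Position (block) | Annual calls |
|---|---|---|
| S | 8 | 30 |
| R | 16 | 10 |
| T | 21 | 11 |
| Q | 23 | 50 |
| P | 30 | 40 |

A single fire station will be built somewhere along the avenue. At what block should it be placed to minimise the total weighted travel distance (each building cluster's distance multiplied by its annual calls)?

x = 23

For a sum of weighted absolute distances on a line, the optimum is the weighted median (not the mean). Total weight W = 141; half-weight = 70.5.
Sort by position and accumulate weight:
  block 8 (S, w=30) → cum 30
  block 16 (R, w=10) → cum 40
  block 21 (T, w=11) → cum 51
  block 23 (Q, w=50) → cum 101  ≥ 70.5 → median here
  block 30 (P, w=40) → cum 141
Optimal location: block 23.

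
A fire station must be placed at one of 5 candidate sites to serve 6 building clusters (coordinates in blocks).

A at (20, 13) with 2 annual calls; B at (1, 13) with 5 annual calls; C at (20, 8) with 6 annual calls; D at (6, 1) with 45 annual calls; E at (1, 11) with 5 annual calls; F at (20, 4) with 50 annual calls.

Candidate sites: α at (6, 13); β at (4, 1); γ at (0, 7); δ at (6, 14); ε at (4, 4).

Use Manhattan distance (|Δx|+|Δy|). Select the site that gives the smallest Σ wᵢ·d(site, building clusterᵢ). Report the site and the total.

Total weighted distance at each candidate:
  α (6, 13): total = 1892
  β (4, 1): total = 1374
  γ (0, 7): total = 1928
  δ (6, 14): total = 2005
  ε (4, 4): total = 1305
Minimum is at ε with total 1305 blocks.

ε, total 1305 blocks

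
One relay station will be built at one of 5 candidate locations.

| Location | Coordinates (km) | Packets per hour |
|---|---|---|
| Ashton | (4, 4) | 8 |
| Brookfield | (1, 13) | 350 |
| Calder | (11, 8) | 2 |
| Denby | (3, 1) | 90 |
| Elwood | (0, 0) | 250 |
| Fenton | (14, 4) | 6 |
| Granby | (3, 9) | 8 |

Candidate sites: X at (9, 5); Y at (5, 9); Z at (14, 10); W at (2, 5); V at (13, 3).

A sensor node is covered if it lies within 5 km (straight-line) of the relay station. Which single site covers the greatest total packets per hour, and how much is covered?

W, covering 106

Coverage radius r = 5 km; a point is covered iff (Δx)²+(Δy)² ≤ 5² = 25.
  X (9, 5): covers {Calder} → 2
  Y (5, 9): covers {Granby} → 8
  Z (14, 10): covers {Calder} → 2
  W (2, 5): covers {Ashton, Denby, Granby} → 106
  V (13, 3): covers {Fenton} → 6
Maximum coverage at W: 106 packets per hour.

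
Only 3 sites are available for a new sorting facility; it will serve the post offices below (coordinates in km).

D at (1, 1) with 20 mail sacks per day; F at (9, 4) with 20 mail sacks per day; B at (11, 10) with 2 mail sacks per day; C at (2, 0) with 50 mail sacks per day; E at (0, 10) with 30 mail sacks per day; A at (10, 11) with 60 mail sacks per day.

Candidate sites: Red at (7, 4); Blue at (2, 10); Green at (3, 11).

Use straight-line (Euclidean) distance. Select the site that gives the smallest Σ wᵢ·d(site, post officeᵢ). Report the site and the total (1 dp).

Red, total 1242.3 km

Total weighted distance at each candidate:
  Red (7, 4): total = 1242.3
  Blue (2, 10): total = 1427.2
  Green (3, 11): total = 1471.6
Minimum is at Red with total 1242.3 km.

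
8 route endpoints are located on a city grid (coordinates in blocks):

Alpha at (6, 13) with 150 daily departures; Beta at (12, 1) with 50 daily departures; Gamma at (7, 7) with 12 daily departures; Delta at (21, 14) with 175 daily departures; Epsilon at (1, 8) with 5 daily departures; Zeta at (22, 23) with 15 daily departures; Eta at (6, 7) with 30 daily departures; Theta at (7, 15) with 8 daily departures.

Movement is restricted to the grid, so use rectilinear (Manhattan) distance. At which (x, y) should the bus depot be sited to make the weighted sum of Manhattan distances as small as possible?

(12, 13)

Manhattan distance separates: Σwᵢ(|x−xᵢ|+|y−yᵢ|) = Σwᵢ|x−xᵢ| + Σwᵢ|y−yᵢ|, so x and y are optimised independently as 1-D weighted medians.
Total weight W = 445; half = 222.5.
x-coordinate, sorted with cumulative weight:
  x=1 (Epsilon, w=5) cum 5
  x=6 (Alpha, w=150) cum 155
  x=6 (Eta, w=30) cum 185
  x=7 (Gamma, w=12) cum 197
  x=7 (Theta, w=8) cum 205
  x=12 (Beta, w=50) cum 255  ← median
  x=21 (Delta, w=175) cum 430
  x=22 (Zeta, w=15) cum 445
⇒ x* = 12
y-coordinate, sorted with cumulative weight:
  y=1 (Beta, w=50) cum 50
  y=7 (Gamma, w=12) cum 62
  y=7 (Eta, w=30) cum 92
  y=8 (Epsilon, w=5) cum 97
  y=13 (Alpha, w=150) cum 247  ← median
  y=14 (Delta, w=175) cum 422
  y=15 (Theta, w=8) cum 430
  y=23 (Zeta, w=15) cum 445
⇒ y* = 13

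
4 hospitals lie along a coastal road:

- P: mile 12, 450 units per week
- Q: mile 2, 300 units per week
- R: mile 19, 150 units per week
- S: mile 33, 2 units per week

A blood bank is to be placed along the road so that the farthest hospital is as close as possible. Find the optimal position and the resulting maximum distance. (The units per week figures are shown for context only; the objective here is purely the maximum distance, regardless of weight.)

The 1-center on a line is the midpoint of the two extreme points: leftmost at 2, rightmost at 33.
Optimal location = (2 + 33)/2 = 17.5; maximum distance = (33 − 2)/2 = 15.5.

location 17.5, max distance 15.5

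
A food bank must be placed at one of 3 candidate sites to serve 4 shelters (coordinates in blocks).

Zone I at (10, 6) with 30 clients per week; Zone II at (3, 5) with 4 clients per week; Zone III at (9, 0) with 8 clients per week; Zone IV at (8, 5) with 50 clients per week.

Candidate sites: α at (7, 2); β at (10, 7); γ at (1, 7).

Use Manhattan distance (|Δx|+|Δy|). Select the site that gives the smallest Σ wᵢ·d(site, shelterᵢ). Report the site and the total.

β, total 330 blocks

Total weighted distance at each candidate:
  α (7, 2): total = 470
  β (10, 7): total = 330
  γ (1, 7): total = 886
Minimum is at β with total 330 blocks.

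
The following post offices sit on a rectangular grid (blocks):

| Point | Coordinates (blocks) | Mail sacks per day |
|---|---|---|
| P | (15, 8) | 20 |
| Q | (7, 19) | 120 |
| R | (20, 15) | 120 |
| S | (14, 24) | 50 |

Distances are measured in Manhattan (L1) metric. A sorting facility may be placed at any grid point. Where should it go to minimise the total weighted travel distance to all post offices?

Manhattan distance separates: Σwᵢ(|x−xᵢ|+|y−yᵢ|) = Σwᵢ|x−xᵢ| + Σwᵢ|y−yᵢ|, so x and y are optimised independently as 1-D weighted medians.
Total weight W = 310; half = 155.
x-coordinate, sorted with cumulative weight:
  x=7 (Q, w=120) cum 120
  x=14 (S, w=50) cum 170  ← median
  x=15 (P, w=20) cum 190
  x=20 (R, w=120) cum 310
⇒ x* = 14
y-coordinate, sorted with cumulative weight:
  y=8 (P, w=20) cum 20
  y=15 (R, w=120) cum 140
  y=19 (Q, w=120) cum 260  ← median
  y=24 (S, w=50) cum 310
⇒ y* = 19

(14, 19)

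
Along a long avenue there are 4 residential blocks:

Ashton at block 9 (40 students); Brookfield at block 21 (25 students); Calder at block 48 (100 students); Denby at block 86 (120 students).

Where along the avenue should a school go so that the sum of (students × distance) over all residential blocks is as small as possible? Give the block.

x = 48

For a sum of weighted absolute distances on a line, the optimum is the weighted median (not the mean). Total weight W = 285; half-weight = 142.5.
Sort by position and accumulate weight:
  block 9 (Ashton, w=40) → cum 40
  block 21 (Brookfield, w=25) → cum 65
  block 48 (Calder, w=100) → cum 165  ≥ 142.5 → median here
  block 86 (Denby, w=120) → cum 285
Optimal location: block 48.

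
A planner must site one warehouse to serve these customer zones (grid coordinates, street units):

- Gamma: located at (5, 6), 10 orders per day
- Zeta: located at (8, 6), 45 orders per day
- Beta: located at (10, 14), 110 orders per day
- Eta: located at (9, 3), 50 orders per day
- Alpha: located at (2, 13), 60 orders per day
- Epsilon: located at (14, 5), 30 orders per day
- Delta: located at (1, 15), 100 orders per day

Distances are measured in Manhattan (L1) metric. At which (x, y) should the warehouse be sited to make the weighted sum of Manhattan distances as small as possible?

(8, 14)

Manhattan distance separates: Σwᵢ(|x−xᵢ|+|y−yᵢ|) = Σwᵢ|x−xᵢ| + Σwᵢ|y−yᵢ|, so x and y are optimised independently as 1-D weighted medians.
Total weight W = 405; half = 202.5.
x-coordinate, sorted with cumulative weight:
  x=1 (Delta, w=100) cum 100
  x=2 (Alpha, w=60) cum 160
  x=5 (Gamma, w=10) cum 170
  x=8 (Zeta, w=45) cum 215  ← median
  x=9 (Eta, w=50) cum 265
  x=10 (Beta, w=110) cum 375
  x=14 (Epsilon, w=30) cum 405
⇒ x* = 8
y-coordinate, sorted with cumulative weight:
  y=3 (Eta, w=50) cum 50
  y=5 (Epsilon, w=30) cum 80
  y=6 (Gamma, w=10) cum 90
  y=6 (Zeta, w=45) cum 135
  y=13 (Alpha, w=60) cum 195
  y=14 (Beta, w=110) cum 305  ← median
  y=15 (Delta, w=100) cum 405
⇒ y* = 14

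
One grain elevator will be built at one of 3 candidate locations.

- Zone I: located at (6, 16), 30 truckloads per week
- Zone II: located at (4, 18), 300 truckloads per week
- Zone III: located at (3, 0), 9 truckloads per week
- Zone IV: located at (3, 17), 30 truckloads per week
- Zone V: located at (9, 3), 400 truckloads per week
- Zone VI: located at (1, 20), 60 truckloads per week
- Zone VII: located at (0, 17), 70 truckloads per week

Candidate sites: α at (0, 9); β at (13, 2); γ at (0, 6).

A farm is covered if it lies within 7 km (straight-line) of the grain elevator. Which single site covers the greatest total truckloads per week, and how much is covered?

Coverage radius r = 7 km; a point is covered iff (Δx)²+(Δy)² ≤ 7² = 49.
  α (0, 9): covers {none} → 0
  β (13, 2): covers {Zone V} → 400
  γ (0, 6): covers {Zone III} → 9
Maximum coverage at β: 400 truckloads per week.

β, covering 400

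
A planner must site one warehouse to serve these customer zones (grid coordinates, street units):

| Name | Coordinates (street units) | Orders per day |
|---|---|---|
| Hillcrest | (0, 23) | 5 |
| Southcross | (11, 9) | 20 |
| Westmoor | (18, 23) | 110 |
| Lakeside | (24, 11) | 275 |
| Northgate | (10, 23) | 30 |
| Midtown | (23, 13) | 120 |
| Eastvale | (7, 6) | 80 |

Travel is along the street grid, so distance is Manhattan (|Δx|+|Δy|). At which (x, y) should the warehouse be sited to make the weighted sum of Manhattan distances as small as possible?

Manhattan distance separates: Σwᵢ(|x−xᵢ|+|y−yᵢ|) = Σwᵢ|x−xᵢ| + Σwᵢ|y−yᵢ|, so x and y are optimised independently as 1-D weighted medians.
Total weight W = 640; half = 320.
x-coordinate, sorted with cumulative weight:
  x=0 (Hillcrest, w=5) cum 5
  x=7 (Eastvale, w=80) cum 85
  x=10 (Northgate, w=30) cum 115
  x=11 (Southcross, w=20) cum 135
  x=18 (Westmoor, w=110) cum 245
  x=23 (Midtown, w=120) cum 365  ← median
  x=24 (Lakeside, w=275) cum 640
⇒ x* = 23
y-coordinate, sorted with cumulative weight:
  y=6 (Eastvale, w=80) cum 80
  y=9 (Southcross, w=20) cum 100
  y=11 (Lakeside, w=275) cum 375  ← median
  y=13 (Midtown, w=120) cum 495
  y=23 (Hillcrest, w=5) cum 500
  y=23 (Westmoor, w=110) cum 610
  y=23 (Northgate, w=30) cum 640
⇒ y* = 11

(23, 11)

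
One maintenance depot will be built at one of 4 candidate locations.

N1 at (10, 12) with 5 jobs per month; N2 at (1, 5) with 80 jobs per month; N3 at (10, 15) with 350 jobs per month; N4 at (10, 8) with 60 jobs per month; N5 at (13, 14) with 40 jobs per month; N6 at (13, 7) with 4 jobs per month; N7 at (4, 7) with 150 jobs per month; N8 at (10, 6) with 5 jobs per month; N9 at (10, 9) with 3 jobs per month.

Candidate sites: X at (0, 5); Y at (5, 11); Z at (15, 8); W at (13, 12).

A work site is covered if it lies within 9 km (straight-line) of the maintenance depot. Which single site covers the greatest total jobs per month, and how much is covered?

Y, covering 697

Coverage radius r = 9 km; a point is covered iff (Δx)²+(Δy)² ≤ 9² = 81.
  X (0, 5): covers {N2, N7} → 230
  Y (5, 11): covers {N1, N2, N3, N4, N5, N6, N7, N8, N9} → 697
  Z (15, 8): covers {N1, N3, N4, N5, N6, N8, N9} → 467
  W (13, 12): covers {N1, N3, N4, N5, N6, N8, N9} → 467
Maximum coverage at Y: 697 jobs per month.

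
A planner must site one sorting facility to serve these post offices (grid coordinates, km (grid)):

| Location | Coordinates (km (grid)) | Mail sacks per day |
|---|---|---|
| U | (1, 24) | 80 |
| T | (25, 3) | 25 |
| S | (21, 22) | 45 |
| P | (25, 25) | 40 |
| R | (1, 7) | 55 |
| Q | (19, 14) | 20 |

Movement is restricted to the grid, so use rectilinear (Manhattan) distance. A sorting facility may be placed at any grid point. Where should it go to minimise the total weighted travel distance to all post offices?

(1, 22)

Manhattan distance separates: Σwᵢ(|x−xᵢ|+|y−yᵢ|) = Σwᵢ|x−xᵢ| + Σwᵢ|y−yᵢ|, so x and y are optimised independently as 1-D weighted medians.
Total weight W = 265; half = 132.5.
x-coordinate, sorted with cumulative weight:
  x=1 (U, w=80) cum 80
  x=1 (R, w=55) cum 135  ← median
  x=19 (Q, w=20) cum 155
  x=21 (S, w=45) cum 200
  x=25 (T, w=25) cum 225
  x=25 (P, w=40) cum 265
⇒ x* = 1
y-coordinate, sorted with cumulative weight:
  y=3 (T, w=25) cum 25
  y=7 (R, w=55) cum 80
  y=14 (Q, w=20) cum 100
  y=22 (S, w=45) cum 145  ← median
  y=24 (U, w=80) cum 225
  y=25 (P, w=40) cum 265
⇒ y* = 22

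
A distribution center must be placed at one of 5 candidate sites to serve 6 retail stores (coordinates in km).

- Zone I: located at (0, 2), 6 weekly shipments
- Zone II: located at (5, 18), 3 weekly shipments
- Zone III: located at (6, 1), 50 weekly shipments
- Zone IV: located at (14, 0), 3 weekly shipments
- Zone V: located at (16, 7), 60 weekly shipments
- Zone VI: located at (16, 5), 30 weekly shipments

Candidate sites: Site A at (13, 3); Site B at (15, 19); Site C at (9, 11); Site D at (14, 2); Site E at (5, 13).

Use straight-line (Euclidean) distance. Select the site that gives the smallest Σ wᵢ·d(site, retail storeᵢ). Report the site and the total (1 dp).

Total weighted distance at each candidate:
  Site A (13, 3): total = 910.9
  Site B (15, 19): total = 2373.1
  Site C (9, 11): total = 1419.1
  Site D (14, 2): total = 979.5
  Site E (5, 13): total = 1896.9
Minimum is at Site A with total 910.9 km.

Site A, total 910.9 km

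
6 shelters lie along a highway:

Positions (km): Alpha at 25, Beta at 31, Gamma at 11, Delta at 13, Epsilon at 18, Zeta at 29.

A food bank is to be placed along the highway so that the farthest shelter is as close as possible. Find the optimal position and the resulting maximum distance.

location 21, max distance 10

The 1-center on a line is the midpoint of the two extreme points: leftmost at 11, rightmost at 31.
Optimal location = (11 + 31)/2 = 21; maximum distance = (31 − 11)/2 = 10.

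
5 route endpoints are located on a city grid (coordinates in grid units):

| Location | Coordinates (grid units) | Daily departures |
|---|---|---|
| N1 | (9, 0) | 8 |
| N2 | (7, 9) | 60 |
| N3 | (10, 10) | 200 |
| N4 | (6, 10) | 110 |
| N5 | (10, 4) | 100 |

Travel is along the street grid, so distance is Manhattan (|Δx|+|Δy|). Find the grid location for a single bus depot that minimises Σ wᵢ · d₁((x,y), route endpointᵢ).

Manhattan distance separates: Σwᵢ(|x−xᵢ|+|y−yᵢ|) = Σwᵢ|x−xᵢ| + Σwᵢ|y−yᵢ|, so x and y are optimised independently as 1-D weighted medians.
Total weight W = 478; half = 239.
x-coordinate, sorted with cumulative weight:
  x=6 (N4, w=110) cum 110
  x=7 (N2, w=60) cum 170
  x=9 (N1, w=8) cum 178
  x=10 (N3, w=200) cum 378  ← median
  x=10 (N5, w=100) cum 478
⇒ x* = 10
y-coordinate, sorted with cumulative weight:
  y=0 (N1, w=8) cum 8
  y=4 (N5, w=100) cum 108
  y=9 (N2, w=60) cum 168
  y=10 (N3, w=200) cum 368  ← median
  y=10 (N4, w=110) cum 478
⇒ y* = 10

(10, 10)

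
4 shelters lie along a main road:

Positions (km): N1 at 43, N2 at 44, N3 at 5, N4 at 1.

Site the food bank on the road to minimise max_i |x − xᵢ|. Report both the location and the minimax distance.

The 1-center on a line is the midpoint of the two extreme points: leftmost at 1, rightmost at 44.
Optimal location = (1 + 44)/2 = 22.5; maximum distance = (44 − 1)/2 = 21.5.

location 22.5, max distance 21.5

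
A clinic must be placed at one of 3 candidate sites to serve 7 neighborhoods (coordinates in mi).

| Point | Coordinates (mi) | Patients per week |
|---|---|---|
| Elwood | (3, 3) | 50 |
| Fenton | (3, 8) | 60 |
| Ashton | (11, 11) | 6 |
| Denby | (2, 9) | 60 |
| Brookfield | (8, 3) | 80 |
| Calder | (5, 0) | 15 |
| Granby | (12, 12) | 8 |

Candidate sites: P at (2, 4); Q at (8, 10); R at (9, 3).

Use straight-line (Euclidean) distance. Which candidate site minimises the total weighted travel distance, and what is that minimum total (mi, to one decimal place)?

P, total 1350.6 mi

Total weighted distance at each candidate:
  P (2, 4): total = 1350.6
  Q (8, 10): total = 1889.5
  R (9, 3): total = 1602.2
Minimum is at P with total 1350.6 mi.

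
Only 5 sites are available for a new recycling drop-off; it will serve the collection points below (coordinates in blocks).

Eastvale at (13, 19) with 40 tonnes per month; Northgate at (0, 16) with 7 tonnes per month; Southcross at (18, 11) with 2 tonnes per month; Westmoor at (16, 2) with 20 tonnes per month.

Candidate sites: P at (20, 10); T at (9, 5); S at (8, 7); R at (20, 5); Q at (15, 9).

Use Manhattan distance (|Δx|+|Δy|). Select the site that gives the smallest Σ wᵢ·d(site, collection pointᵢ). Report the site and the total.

Total weighted distance at each candidate:
  P (20, 10): total = 1068
  T (9, 5): total = 1090
  S (8, 7): total = 1087
  R (20, 5): total = 1213
  Q (15, 9): total = 804
Minimum is at Q with total 804 blocks.

Q, total 804 blocks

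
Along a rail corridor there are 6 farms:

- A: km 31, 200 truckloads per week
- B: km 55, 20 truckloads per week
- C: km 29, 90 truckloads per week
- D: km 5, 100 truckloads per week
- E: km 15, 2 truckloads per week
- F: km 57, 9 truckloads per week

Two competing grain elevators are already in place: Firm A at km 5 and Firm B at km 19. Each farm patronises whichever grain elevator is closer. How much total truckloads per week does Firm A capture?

100

The indifferent point is the midpoint (5+19)/2 = 12; farms left of it (closer to Firm A at 5) go to Firm A, those right go to Firm B.
  D at 5 (w=100) → Firm A
  E at 15 (w=2) → Firm B
  C at 29 (w=90) → Firm B
  A at 31 (w=200) → Firm B
  B at 55 (w=20) → Firm B
  F at 57 (w=9) → Firm B
Firm A captures 100; Firm B captures 321.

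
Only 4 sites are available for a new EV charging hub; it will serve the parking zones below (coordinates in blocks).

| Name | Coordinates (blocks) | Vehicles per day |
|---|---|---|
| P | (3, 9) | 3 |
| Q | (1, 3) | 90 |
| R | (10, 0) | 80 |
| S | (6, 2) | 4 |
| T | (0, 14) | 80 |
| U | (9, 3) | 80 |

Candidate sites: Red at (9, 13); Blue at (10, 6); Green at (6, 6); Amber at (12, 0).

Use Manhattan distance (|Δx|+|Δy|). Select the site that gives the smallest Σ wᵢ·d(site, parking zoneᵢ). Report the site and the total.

Total weighted distance at each candidate:
  Red (9, 13): total = 4426
  Blue (10, 6): total = 3382
  Green (6, 6): total = 3154
  Amber (12, 0): total = 4066
Minimum is at Green with total 3154 blocks.

Green, total 3154 blocks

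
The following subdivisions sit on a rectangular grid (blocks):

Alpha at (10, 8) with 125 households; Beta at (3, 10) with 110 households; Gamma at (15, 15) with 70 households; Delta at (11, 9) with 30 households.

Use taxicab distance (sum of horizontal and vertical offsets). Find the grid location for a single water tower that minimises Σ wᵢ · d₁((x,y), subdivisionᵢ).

Manhattan distance separates: Σwᵢ(|x−xᵢ|+|y−yᵢ|) = Σwᵢ|x−xᵢ| + Σwᵢ|y−yᵢ|, so x and y are optimised independently as 1-D weighted medians.
Total weight W = 335; half = 167.5.
x-coordinate, sorted with cumulative weight:
  x=3 (Beta, w=110) cum 110
  x=10 (Alpha, w=125) cum 235  ← median
  x=11 (Delta, w=30) cum 265
  x=15 (Gamma, w=70) cum 335
⇒ x* = 10
y-coordinate, sorted with cumulative weight:
  y=8 (Alpha, w=125) cum 125
  y=9 (Delta, w=30) cum 155
  y=10 (Beta, w=110) cum 265  ← median
  y=15 (Gamma, w=70) cum 335
⇒ y* = 10

(10, 10)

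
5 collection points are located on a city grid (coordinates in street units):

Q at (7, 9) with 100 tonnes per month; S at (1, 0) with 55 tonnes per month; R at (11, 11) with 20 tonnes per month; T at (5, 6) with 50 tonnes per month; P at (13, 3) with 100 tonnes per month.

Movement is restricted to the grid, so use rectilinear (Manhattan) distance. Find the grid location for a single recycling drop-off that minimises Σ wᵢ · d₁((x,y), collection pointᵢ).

Manhattan distance separates: Σwᵢ(|x−xᵢ|+|y−yᵢ|) = Σwᵢ|x−xᵢ| + Σwᵢ|y−yᵢ|, so x and y are optimised independently as 1-D weighted medians.
Total weight W = 325; half = 162.5.
x-coordinate, sorted with cumulative weight:
  x=1 (S, w=55) cum 55
  x=5 (T, w=50) cum 105
  x=7 (Q, w=100) cum 205  ← median
  x=11 (R, w=20) cum 225
  x=13 (P, w=100) cum 325
⇒ x* = 7
y-coordinate, sorted with cumulative weight:
  y=0 (S, w=55) cum 55
  y=3 (P, w=100) cum 155
  y=6 (T, w=50) cum 205  ← median
  y=9 (Q, w=100) cum 305
  y=11 (R, w=20) cum 325
⇒ y* = 6

(7, 6)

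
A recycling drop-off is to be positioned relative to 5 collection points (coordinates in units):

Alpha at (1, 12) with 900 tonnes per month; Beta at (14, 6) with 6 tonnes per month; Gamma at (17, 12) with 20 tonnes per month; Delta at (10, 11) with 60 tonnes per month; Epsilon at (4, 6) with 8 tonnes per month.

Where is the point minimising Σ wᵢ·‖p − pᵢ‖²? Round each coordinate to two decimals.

(1.97, 11.86)

The minimiser of Σwᵢ‖p−pᵢ‖² is the weighted centroid p* = (Σwᵢpᵢ)/(Σwᵢ).
Σwᵢ = 994.
Σwᵢxᵢ = 900·1 + 6·14 + 20·17 + 60·10 + 8·4 = 1956.
Σwᵢyᵢ = 900·12 + 6·6 + 20·12 + 60·11 + 8·6 = 11784.
x* = 1956/994 = 1.97, y* = 11784/994 = 11.86.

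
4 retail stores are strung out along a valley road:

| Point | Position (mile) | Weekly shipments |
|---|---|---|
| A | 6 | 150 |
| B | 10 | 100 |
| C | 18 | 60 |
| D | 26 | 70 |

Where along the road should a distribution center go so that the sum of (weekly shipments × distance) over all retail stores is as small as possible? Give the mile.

For a sum of weighted absolute distances on a line, the optimum is the weighted median (not the mean). Total weight W = 380; half-weight = 190.
Sort by position and accumulate weight:
  mile 6 (A, w=150) → cum 150
  mile 10 (B, w=100) → cum 250  ≥ 190 → median here
  mile 18 (C, w=60) → cum 310
  mile 26 (D, w=70) → cum 380
Optimal location: mile 10.

x = 10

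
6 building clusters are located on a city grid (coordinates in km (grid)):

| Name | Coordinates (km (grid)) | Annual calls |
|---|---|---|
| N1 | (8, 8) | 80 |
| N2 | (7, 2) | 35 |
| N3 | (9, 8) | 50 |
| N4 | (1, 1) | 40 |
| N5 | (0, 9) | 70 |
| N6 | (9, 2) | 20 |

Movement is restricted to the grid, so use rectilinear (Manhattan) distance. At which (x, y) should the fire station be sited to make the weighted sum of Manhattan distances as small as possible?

(8, 8)

Manhattan distance separates: Σwᵢ(|x−xᵢ|+|y−yᵢ|) = Σwᵢ|x−xᵢ| + Σwᵢ|y−yᵢ|, so x and y are optimised independently as 1-D weighted medians.
Total weight W = 295; half = 147.5.
x-coordinate, sorted with cumulative weight:
  x=0 (N5, w=70) cum 70
  x=1 (N4, w=40) cum 110
  x=7 (N2, w=35) cum 145
  x=8 (N1, w=80) cum 225  ← median
  x=9 (N3, w=50) cum 275
  x=9 (N6, w=20) cum 295
⇒ x* = 8
y-coordinate, sorted with cumulative weight:
  y=1 (N4, w=40) cum 40
  y=2 (N2, w=35) cum 75
  y=2 (N6, w=20) cum 95
  y=8 (N1, w=80) cum 175  ← median
  y=8 (N3, w=50) cum 225
  y=9 (N5, w=70) cum 295
⇒ y* = 8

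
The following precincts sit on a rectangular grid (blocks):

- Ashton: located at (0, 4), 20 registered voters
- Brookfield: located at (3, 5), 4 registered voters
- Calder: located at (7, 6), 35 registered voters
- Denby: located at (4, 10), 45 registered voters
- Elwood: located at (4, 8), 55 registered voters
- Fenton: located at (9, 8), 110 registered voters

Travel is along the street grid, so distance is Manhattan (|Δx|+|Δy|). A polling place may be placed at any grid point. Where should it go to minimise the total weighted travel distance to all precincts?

Manhattan distance separates: Σwᵢ(|x−xᵢ|+|y−yᵢ|) = Σwᵢ|x−xᵢ| + Σwᵢ|y−yᵢ|, so x and y are optimised independently as 1-D weighted medians.
Total weight W = 269; half = 134.5.
x-coordinate, sorted with cumulative weight:
  x=0 (Ashton, w=20) cum 20
  x=3 (Brookfield, w=4) cum 24
  x=4 (Denby, w=45) cum 69
  x=4 (Elwood, w=55) cum 124
  x=7 (Calder, w=35) cum 159  ← median
  x=9 (Fenton, w=110) cum 269
⇒ x* = 7
y-coordinate, sorted with cumulative weight:
  y=4 (Ashton, w=20) cum 20
  y=5 (Brookfield, w=4) cum 24
  y=6 (Calder, w=35) cum 59
  y=8 (Elwood, w=55) cum 114
  y=8 (Fenton, w=110) cum 224  ← median
  y=10 (Denby, w=45) cum 269
⇒ y* = 8

(7, 8)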